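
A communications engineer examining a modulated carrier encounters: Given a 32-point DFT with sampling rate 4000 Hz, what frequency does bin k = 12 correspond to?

The frequency of DFT bin k is: f_k = k * f_s / N
f_12 = 12 * 4000 / 32 = 1500 Hz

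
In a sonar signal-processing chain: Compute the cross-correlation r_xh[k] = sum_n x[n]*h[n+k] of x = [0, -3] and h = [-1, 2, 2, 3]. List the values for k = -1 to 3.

Both sequences indexed from 0 and zero outside their support.
Lags with overlap: k = -1 to 3.
  r_xh[-1] = x[1]*h[0] = 3
  r_xh[0] = x[0]*h[0] + x[1]*h[1] = -6
  r_xh[1] = x[0]*h[1] + x[1]*h[2] = -6
  r_xh[2] = x[0]*h[2] + x[1]*h[3] = -9
  r_xh[3] = x[0]*h[3] = 0
r_xh = [3, -6, -6, -9, 0] (for k = -1, ..., 3)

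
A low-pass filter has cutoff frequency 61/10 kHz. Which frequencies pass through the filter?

A low-pass filter passes all frequencies below the cutoff frequency 61/10 kHz and attenuates higher frequencies.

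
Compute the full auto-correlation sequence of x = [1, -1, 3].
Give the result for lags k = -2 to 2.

r_xx[k] = sum_m x[m]*x[m+k], indexed from 0, for k = -2 to 2:
  r_xx[-2] = x[2]*x[0] = 3
  r_xx[-1] = x[1]*x[0] + x[2]*x[1] = -4
  r_xx[0] = x[0]*x[0] + x[1]*x[1] + x[2]*x[2] = 11
  r_xx[1] = x[0]*x[1] + x[1]*x[2] = -4
  r_xx[2] = x[0]*x[2] = 3
r_xx = [3, -4, 11, -4, 3]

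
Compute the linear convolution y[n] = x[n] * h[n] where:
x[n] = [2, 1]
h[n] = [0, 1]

y[n] = sum_k x[k]*h[n-k]. Output length = len(x) + len(h) - 1 = 2 + 2 - 1 = 3.
y[0] = 2*0 = 0
y[1] = 1*0 + 2*1 = 2
y[2] = 1*1 = 1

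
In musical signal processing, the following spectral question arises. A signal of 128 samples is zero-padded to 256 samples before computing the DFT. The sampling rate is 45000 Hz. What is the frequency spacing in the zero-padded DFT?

Original DFT: N = 128, resolution = f_s/N = 45000/128 = 5625/16 Hz
Zero-padded DFT: N = 256, resolution = f_s/N = 45000/256 = 5625/32 Hz
Zero-padding interpolates the spectrum (finer frequency grid)
but does NOT improve the true spectral resolution (ability to resolve close frequencies).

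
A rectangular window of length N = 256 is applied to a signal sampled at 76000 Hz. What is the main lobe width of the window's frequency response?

For a rectangular window of length N,
the main lobe width in frequency is 2*f_s/N.
= 2*76000/256 = 2375/4 Hz
This determines the minimum frequency separation for resolving two sinusoids.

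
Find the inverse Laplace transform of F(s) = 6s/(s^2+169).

Standard pair: s/(s^2+w^2) <-> cos(wt)*u(t)
With k=6, w=13: f(t) = 6*cos(13t)*u(t)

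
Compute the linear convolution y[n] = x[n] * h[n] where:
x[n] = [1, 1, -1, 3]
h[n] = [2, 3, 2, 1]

y[n] = sum_k x[k]*h[n-k]. Output length = len(x) + len(h) - 1 = 4 + 4 - 1 = 7.
y[0] = 1*2 = 2
y[1] = 1*2 + 1*3 = 5
y[2] = -1*2 + 1*3 + 1*2 = 3
y[3] = 3*2 + -1*3 + 1*2 + 1*1 = 6
y[4] = 3*3 + -1*2 + 1*1 = 8
y[5] = 3*2 + -1*1 = 5
y[6] = 3*1 = 3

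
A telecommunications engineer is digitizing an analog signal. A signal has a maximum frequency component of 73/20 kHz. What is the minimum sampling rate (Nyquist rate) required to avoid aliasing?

By the Nyquist-Shannon sampling theorem,
the minimum sampling rate (Nyquist rate) must be at least 2 * f_max.
Nyquist rate = 2 * 73/20 kHz = 73/10 kHz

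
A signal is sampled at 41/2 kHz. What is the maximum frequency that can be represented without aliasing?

The maximum frequency that can be represented without aliasing
is the Nyquist frequency: f_max = f_s / 2 = 41/2 kHz / 2 = 41/4 kHz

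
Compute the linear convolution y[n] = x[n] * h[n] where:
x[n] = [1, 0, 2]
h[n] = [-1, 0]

y[n] = sum_k x[k]*h[n-k]. Output length = len(x) + len(h) - 1 = 3 + 2 - 1 = 4.
y[0] = 1*-1 = -1
y[1] = 0*-1 + 1*0 = 0
y[2] = 2*-1 + 0*0 = -2
y[3] = 2*0 = 0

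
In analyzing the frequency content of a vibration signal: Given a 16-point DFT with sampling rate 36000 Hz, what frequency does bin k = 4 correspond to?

The frequency of DFT bin k is: f_k = k * f_s / N
f_4 = 4 * 36000 / 16 = 9000 Hz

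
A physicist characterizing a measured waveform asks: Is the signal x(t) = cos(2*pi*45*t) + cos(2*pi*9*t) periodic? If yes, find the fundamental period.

f1 = 45 Hz, f2 = 9 Hz
Period T1 = 1/45, T2 = 1/9
Ratio T1/T2 = 9/45, which is rational.
The signal is periodic with fundamental period T = 1/GCD(45,9) = 1/9 s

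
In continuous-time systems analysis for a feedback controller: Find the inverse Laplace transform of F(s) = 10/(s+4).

Standard pair: k/(s+a) <-> k*e^(-at)*u(t)
With k=10, a=4: f(t) = 10*e^(-4t)*u(t)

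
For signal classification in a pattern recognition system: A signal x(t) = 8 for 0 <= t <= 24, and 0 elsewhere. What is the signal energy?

Energy = integral of |x(t)|^2 dt over the signal duration
= 8^2 * 24 = 64 * 24 = 1536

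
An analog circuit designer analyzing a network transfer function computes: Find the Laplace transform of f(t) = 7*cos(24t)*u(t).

Standard pair: cos(wt)*u(t) <-> s/(s^2+w^2)
With w = 24: L{7*cos(24t)*u(t)} = 7s/(s^2+576)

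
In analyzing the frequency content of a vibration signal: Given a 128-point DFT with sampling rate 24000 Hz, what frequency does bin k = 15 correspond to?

The frequency of DFT bin k is: f_k = k * f_s / N
f_15 = 15 * 24000 / 128 = 5625/2 Hz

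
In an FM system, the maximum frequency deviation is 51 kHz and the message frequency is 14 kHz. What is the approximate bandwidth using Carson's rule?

Carson's rule: BW = 2*(delta_f + f_m)
= 2*(51 + 14) kHz = 130 kHz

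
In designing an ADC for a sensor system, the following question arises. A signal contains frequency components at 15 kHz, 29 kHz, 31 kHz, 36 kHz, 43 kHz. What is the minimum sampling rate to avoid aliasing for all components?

The highest frequency component is f_max = 43 kHz.
Nyquist rate = 2 * f_max = 2 * 43 kHz = 86 kHz.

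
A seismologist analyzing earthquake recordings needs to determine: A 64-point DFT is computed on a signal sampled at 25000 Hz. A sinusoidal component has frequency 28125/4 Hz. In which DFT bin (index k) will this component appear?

DFT frequency resolution = f_s/N = 25000/64 = 3125/8 Hz
Bin index k = f_signal / resolution = 28125/4 / 3125/8 = 18
The signal frequency 28125/4 Hz falls in DFT bin k = 18.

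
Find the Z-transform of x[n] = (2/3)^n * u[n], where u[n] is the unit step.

The Z-transform of a^n * u[n] is z/(z-a) for |z| > |a|.
Here a = 2/3, so X(z) = z/(z - (2/3)) = 3z/(3z - 2)
ROC: |z| > 2/3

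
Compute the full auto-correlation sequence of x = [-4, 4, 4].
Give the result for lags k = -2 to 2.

r_xx[k] = sum_m x[m]*x[m+k], indexed from 0, for k = -2 to 2:
  r_xx[-2] = x[2]*x[0] = -16
  r_xx[-1] = x[1]*x[0] + x[2]*x[1] = 0
  r_xx[0] = x[0]*x[0] + x[1]*x[1] + x[2]*x[2] = 48
  r_xx[1] = x[0]*x[1] + x[1]*x[2] = 0
  r_xx[2] = x[0]*x[2] = -16
r_xx = [-16, 0, 48, 0, -16]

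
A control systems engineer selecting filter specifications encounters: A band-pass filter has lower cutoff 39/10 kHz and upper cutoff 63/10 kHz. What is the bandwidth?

Bandwidth = f_high - f_low
= 63/10 kHz - 39/10 kHz = 12/5 kHz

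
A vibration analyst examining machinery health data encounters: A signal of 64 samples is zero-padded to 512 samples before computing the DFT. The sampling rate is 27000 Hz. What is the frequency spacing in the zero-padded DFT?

Original DFT: N = 64, resolution = f_s/N = 27000/64 = 3375/8 Hz
Zero-padded DFT: N = 512, resolution = f_s/N = 27000/512 = 3375/64 Hz
Zero-padding interpolates the spectrum (finer frequency grid)
but does NOT improve the true spectral resolution (ability to resolve close frequencies).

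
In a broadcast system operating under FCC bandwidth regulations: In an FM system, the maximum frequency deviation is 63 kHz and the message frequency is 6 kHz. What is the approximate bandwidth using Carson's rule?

Carson's rule: BW = 2*(delta_f + f_m)
= 2*(63 + 6) kHz = 138 kHz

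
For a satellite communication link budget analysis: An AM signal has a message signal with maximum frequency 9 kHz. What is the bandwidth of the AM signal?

In AM (double-sideband), the bandwidth is twice the message frequency.
BW = 2 * f_m = 2 * 9 kHz = 18 kHz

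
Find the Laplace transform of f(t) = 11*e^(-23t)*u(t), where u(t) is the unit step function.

Standard Laplace transform pair:
e^(-at)*u(t) <-> 1/(s+a)
With a = 23: L{11*e^(-23t)*u(t)} = 11/(s+23), ROC: Re(s) > -23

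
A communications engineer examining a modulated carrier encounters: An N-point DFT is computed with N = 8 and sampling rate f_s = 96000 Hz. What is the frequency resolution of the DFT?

DFT frequency resolution = f_s / N
= 96000 / 8 = 12000 Hz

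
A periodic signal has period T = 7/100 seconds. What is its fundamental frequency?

The fundamental frequency is the reciprocal of the period.
f = 1/T = 1/(7/100) = 100/7 Hz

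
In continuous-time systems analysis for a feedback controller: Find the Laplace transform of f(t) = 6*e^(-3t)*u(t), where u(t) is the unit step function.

Standard Laplace transform pair:
e^(-at)*u(t) <-> 1/(s+a)
With a = 3: L{6*e^(-3t)*u(t)} = 6/(s+3), ROC: Re(s) > -3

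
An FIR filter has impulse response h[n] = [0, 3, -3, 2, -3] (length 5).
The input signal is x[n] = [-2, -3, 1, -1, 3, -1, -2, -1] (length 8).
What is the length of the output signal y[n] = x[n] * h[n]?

For linear convolution, the output length is:
len(y) = len(x) + len(h) - 1 = 8 + 5 - 1 = 12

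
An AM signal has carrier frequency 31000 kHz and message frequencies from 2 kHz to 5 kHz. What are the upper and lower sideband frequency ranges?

Upper sideband (USB) = fc + [fm_low, fm_high] = 31000 + [2, 5] = [31002, 31005] kHz
Lower sideband (LSB) = fc - [fm_high, fm_low] = 31000 - [5, 2] = [30995, 30998] kHz
Total occupied spectrum: 30995 kHz to 31005 kHz (plus carrier at 31000 kHz)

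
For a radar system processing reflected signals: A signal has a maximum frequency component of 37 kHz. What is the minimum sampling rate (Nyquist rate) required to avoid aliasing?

By the Nyquist-Shannon sampling theorem,
the minimum sampling rate (Nyquist rate) must be at least 2 * f_max.
Nyquist rate = 2 * 37 kHz = 74 kHz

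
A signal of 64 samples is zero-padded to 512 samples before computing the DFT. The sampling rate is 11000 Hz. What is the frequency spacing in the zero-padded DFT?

Original DFT: N = 64, resolution = f_s/N = 11000/64 = 1375/8 Hz
Zero-padded DFT: N = 512, resolution = f_s/N = 11000/512 = 1375/64 Hz
Zero-padding interpolates the spectrum (finer frequency grid)
but does NOT improve the true spectral resolution (ability to resolve close frequencies).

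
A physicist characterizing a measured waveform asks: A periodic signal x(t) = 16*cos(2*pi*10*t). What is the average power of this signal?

Average power of A*cos(wt) is A^2/2.
P = 16^2 / 2 = 256/2 = 128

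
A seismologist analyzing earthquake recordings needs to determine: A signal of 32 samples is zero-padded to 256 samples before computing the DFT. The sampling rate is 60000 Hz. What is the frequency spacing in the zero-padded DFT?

Original DFT: N = 32, resolution = f_s/N = 60000/32 = 1875 Hz
Zero-padded DFT: N = 256, resolution = f_s/N = 60000/256 = 1875/8 Hz
Zero-padding interpolates the spectrum (finer frequency grid)
but does NOT improve the true spectral resolution (ability to resolve close frequencies).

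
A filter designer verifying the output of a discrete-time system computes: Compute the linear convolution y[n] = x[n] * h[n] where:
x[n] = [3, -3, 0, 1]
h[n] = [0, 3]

y[n] = sum_k x[k]*h[n-k]. Output length = len(x) + len(h) - 1 = 4 + 2 - 1 = 5.
y[0] = 3*0 = 0
y[1] = -3*0 + 3*3 = 9
y[2] = 0*0 + -3*3 = -9
y[3] = 1*0 + 0*3 = 0
y[4] = 1*3 = 3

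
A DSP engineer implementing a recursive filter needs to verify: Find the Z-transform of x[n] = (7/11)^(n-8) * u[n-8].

Time-shifting property: if X(z) = Z{x[n]}, then Z{x[n-d]} = z^(-d) * X(z)
X(z) = z/(z - 7/11) for x[n] = (7/11)^n * u[n]
Z{x[n-8]} = z^(-8) * z/(z - 7/11) = z^(-7)/(z - 7/11)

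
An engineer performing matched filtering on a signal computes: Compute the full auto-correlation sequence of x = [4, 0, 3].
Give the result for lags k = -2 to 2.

r_xx[k] = sum_m x[m]*x[m+k], indexed from 0, for k = -2 to 2:
  r_xx[-2] = x[2]*x[0] = 12
  r_xx[-1] = x[1]*x[0] + x[2]*x[1] = 0
  r_xx[0] = x[0]*x[0] + x[1]*x[1] + x[2]*x[2] = 25
  r_xx[1] = x[0]*x[1] + x[1]*x[2] = 0
  r_xx[2] = x[0]*x[2] = 12
r_xx = [12, 0, 25, 0, 12]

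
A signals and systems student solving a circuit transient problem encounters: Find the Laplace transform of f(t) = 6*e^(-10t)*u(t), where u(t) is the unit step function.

Standard Laplace transform pair:
e^(-at)*u(t) <-> 1/(s+a)
With a = 10: L{6*e^(-10t)*u(t)} = 6/(s+10), ROC: Re(s) > -10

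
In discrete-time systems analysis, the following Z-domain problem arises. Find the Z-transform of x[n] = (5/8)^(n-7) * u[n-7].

Time-shifting property: if X(z) = Z{x[n]}, then Z{x[n-d]} = z^(-d) * X(z)
X(z) = z/(z - 5/8) for x[n] = (5/8)^n * u[n]
Z{x[n-7]} = z^(-7) * z/(z - 5/8) = z^(-6)/(z - 5/8)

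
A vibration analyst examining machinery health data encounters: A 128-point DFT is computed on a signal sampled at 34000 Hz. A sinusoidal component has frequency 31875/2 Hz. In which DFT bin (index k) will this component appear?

DFT frequency resolution = f_s/N = 34000/128 = 2125/8 Hz
Bin index k = f_signal / resolution = 31875/2 / 2125/8 = 60
The signal frequency 31875/2 Hz falls in DFT bin k = 60.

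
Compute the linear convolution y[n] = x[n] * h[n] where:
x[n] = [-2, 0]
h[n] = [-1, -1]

y[n] = sum_k x[k]*h[n-k]. Output length = len(x) + len(h) - 1 = 2 + 2 - 1 = 3.
y[0] = -2*-1 = 2
y[1] = 0*-1 + -2*-1 = 2
y[2] = 0*-1 = 0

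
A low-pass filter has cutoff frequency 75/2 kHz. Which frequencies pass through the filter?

A low-pass filter passes all frequencies below the cutoff frequency 75/2 kHz and attenuates higher frequencies.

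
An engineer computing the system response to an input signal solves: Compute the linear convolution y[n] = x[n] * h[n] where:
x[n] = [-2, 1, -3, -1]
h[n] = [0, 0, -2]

y[n] = sum_k x[k]*h[n-k]. Output length = len(x) + len(h) - 1 = 4 + 3 - 1 = 6.
y[0] = -2*0 = 0
y[1] = 1*0 + -2*0 = 0
y[2] = -3*0 + 1*0 + -2*-2 = 4
y[3] = -1*0 + -3*0 + 1*-2 = -2
y[4] = -1*0 + -3*-2 = 6
y[5] = -1*-2 = 2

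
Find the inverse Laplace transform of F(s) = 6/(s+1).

Standard pair: k/(s+a) <-> k*e^(-at)*u(t)
With k=6, a=1: f(t) = 6*e^(-t)*u(t)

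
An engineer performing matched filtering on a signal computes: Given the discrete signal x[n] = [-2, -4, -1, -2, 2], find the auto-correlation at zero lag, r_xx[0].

The auto-correlation at zero lag r_xx[0] equals the signal energy.
r_xx[0] = sum of x[n]^2 = (-2)^2 + (-4)^2 + (-1)^2 + (-2)^2 + 2^2
= 4 + 16 + 1 + 4 + 4 = 29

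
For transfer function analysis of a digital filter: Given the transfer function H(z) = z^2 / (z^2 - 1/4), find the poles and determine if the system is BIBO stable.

Poles are roots of the denominator: z^2 - 1/4 = 0.
Quadratic formula: z = [-(0) +/- sqrt((0)^2 - 4*(-1/4))] / 2
Discriminant = 0 + 1 = 1; sqrt = 1.
z = (0 +/- 1) / 2 => z = 1/2 or z = -1/2.
|p1| = 1/2, |p2| = 1/2.
For BIBO stability, all poles must lie inside the unit circle (|p| < 1).
System is STABLE since both |p| < 1.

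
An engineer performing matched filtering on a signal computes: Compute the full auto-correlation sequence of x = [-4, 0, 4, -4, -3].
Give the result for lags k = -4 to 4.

r_xx[k] = sum_m x[m]*x[m+k], indexed from 0, for k = -4 to 4:
  r_xx[-4] = x[4]*x[0] = 12
  r_xx[-3] = x[3]*x[0] + x[4]*x[1] = 16
  r_xx[-2] = x[2]*x[0] + x[3]*x[1] + x[4]*x[2] = -28
  r_xx[-1] = x[1]*x[0] + x[2]*x[1] + x[3]*x[2] + x[4]*x[3] = -4
  r_xx[0] = x[0]*x[0] + x[1]*x[1] + x[2]*x[2] + x[3]*x[3] + x[4]*x[4] = 57
  r_xx[1] = x[0]*x[1] + x[1]*x[2] + x[2]*x[3] + x[3]*x[4] = -4
  r_xx[2] = x[0]*x[2] + x[1]*x[3] + x[2]*x[4] = -28
  r_xx[3] = x[0]*x[3] + x[1]*x[4] = 16
  r_xx[4] = x[0]*x[4] = 12
r_xx = [12, 16, -28, -4, 57, -4, -28, 16, 12]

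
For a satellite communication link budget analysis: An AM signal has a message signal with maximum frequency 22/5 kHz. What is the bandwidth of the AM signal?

In AM (double-sideband), the bandwidth is twice the message frequency.
BW = 2 * f_m = 2 * 22/5 kHz = 44/5 kHz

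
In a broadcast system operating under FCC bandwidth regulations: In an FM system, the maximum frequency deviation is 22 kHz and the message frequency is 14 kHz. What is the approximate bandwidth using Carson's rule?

Carson's rule: BW = 2*(delta_f + f_m)
= 2*(22 + 14) kHz = 72 kHz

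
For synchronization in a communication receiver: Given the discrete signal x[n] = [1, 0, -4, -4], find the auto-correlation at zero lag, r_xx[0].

The auto-correlation at zero lag r_xx[0] equals the signal energy.
r_xx[0] = sum of x[n]^2 = 1^2 + 0^2 + (-4)^2 + (-4)^2
= 1 + 0 + 16 + 16 = 33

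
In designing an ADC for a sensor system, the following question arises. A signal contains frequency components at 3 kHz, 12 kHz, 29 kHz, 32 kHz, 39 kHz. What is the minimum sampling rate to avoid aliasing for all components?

The highest frequency component is f_max = 39 kHz.
Nyquist rate = 2 * f_max = 2 * 39 kHz = 78 kHz.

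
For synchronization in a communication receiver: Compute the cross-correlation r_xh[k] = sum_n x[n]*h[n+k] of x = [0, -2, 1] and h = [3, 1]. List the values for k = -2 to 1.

Both sequences indexed from 0 and zero outside their support.
Lags with overlap: k = -2 to 1.
  r_xh[-2] = x[2]*h[0] = 3
  r_xh[-1] = x[1]*h[0] + x[2]*h[1] = -5
  r_xh[0] = x[0]*h[0] + x[1]*h[1] = -2
  r_xh[1] = x[0]*h[1] = 0
r_xh = [3, -5, -2, 0] (for k = -2, ..., 1)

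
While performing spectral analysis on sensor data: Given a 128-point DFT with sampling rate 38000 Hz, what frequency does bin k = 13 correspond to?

The frequency of DFT bin k is: f_k = k * f_s / N
f_13 = 13 * 38000 / 128 = 30875/8 Hz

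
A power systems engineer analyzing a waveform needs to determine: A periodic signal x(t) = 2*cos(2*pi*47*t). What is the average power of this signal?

Average power of A*cos(wt) is A^2/2.
P = 2^2 / 2 = 4/2 = 2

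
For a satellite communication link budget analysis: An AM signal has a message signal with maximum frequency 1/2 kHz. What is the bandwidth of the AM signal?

In AM (double-sideband), the bandwidth is twice the message frequency.
BW = 2 * f_m = 2 * 1/2 kHz = 1 kHz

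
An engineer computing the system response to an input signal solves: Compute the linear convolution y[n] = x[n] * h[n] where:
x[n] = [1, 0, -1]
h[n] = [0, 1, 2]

y[n] = sum_k x[k]*h[n-k]. Output length = len(x) + len(h) - 1 = 3 + 3 - 1 = 5.
y[0] = 1*0 = 0
y[1] = 0*0 + 1*1 = 1
y[2] = -1*0 + 0*1 + 1*2 = 2
y[3] = -1*1 + 0*2 = -1
y[4] = -1*2 = -2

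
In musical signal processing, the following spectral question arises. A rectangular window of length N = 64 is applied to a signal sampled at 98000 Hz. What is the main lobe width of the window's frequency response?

For a rectangular window of length N,
the main lobe width in frequency is 2*f_s/N.
= 2*98000/64 = 6125/2 Hz
This determines the minimum frequency separation for resolving two sinusoids.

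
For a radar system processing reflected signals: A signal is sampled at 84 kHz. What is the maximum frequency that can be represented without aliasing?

The maximum frequency that can be represented without aliasing
is the Nyquist frequency: f_max = f_s / 2 = 84 kHz / 2 = 42 kHz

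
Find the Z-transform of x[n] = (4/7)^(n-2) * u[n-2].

Time-shifting property: if X(z) = Z{x[n]}, then Z{x[n-d]} = z^(-d) * X(z)
X(z) = z/(z - 4/7) for x[n] = (4/7)^n * u[n]
Z{x[n-2]} = z^(-2) * z/(z - 4/7) = z^(-1)/(z - 4/7)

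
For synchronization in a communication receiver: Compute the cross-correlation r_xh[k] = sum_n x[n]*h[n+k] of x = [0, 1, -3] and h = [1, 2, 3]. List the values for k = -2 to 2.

Both sequences indexed from 0 and zero outside their support.
Lags with overlap: k = -2 to 2.
  r_xh[-2] = x[2]*h[0] = -3
  r_xh[-1] = x[1]*h[0] + x[2]*h[1] = -5
  r_xh[0] = x[0]*h[0] + x[1]*h[1] + x[2]*h[2] = -7
  r_xh[1] = x[0]*h[1] + x[1]*h[2] = 3
  r_xh[2] = x[0]*h[2] = 0
r_xh = [-3, -5, -7, 3, 0] (for k = -2, ..., 2)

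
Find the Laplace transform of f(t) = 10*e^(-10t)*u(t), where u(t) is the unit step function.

Standard Laplace transform pair:
e^(-at)*u(t) <-> 1/(s+a)
With a = 10: L{10*e^(-10t)*u(t)} = 10/(s+10), ROC: Re(s) > -10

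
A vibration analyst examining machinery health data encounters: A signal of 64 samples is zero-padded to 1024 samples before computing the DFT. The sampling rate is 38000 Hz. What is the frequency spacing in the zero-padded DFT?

Original DFT: N = 64, resolution = f_s/N = 38000/64 = 2375/4 Hz
Zero-padded DFT: N = 1024, resolution = f_s/N = 38000/1024 = 2375/64 Hz
Zero-padding interpolates the spectrum (finer frequency grid)
but does NOT improve the true spectral resolution (ability to resolve close frequencies).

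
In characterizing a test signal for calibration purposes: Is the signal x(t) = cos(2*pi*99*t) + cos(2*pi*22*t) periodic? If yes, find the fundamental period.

f1 = 99 Hz, f2 = 22 Hz
Period T1 = 1/99, T2 = 1/22
Ratio T1/T2 = 22/99, which is rational.
The signal is periodic with fundamental period T = 1/GCD(99,22) = 1/11 s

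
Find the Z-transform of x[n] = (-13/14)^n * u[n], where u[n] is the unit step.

The Z-transform of a^n * u[n] is z/(z-a) for |z| > |a|.
Here a = -13/14, so X(z) = z/(z - (-13/14)) = 14z/(14z + 13)
ROC: |z| > 13/14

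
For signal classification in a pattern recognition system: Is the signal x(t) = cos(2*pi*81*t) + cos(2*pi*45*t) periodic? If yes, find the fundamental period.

f1 = 81 Hz, f2 = 45 Hz
Period T1 = 1/81, T2 = 1/45
Ratio T1/T2 = 45/81, which is rational.
The signal is periodic with fundamental period T = 1/GCD(81,45) = 1/9 s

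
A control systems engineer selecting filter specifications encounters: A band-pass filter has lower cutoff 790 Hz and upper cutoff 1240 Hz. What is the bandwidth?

Bandwidth = f_high - f_low
= 1240 Hz - 790 Hz = 450 Hz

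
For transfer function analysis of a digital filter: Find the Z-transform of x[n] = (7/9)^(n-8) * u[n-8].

Time-shifting property: if X(z) = Z{x[n]}, then Z{x[n-d]} = z^(-d) * X(z)
X(z) = z/(z - 7/9) for x[n] = (7/9)^n * u[n]
Z{x[n-8]} = z^(-8) * z/(z - 7/9) = z^(-7)/(z - 7/9)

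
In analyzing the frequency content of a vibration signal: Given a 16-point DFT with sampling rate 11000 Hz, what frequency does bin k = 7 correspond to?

The frequency of DFT bin k is: f_k = k * f_s / N
f_7 = 7 * 11000 / 16 = 9625/2 Hz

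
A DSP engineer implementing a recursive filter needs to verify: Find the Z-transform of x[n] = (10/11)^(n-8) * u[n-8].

Time-shifting property: if X(z) = Z{x[n]}, then Z{x[n-d]} = z^(-d) * X(z)
X(z) = z/(z - 10/11) for x[n] = (10/11)^n * u[n]
Z{x[n-8]} = z^(-8) * z/(z - 10/11) = z^(-7)/(z - 10/11)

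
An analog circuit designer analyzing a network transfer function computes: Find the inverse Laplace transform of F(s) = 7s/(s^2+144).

Standard pair: s/(s^2+w^2) <-> cos(wt)*u(t)
With k=7, w=12: f(t) = 7*cos(12t)*u(t)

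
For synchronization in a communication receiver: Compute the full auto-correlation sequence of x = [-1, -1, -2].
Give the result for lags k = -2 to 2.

r_xx[k] = sum_m x[m]*x[m+k], indexed from 0, for k = -2 to 2:
  r_xx[-2] = x[2]*x[0] = 2
  r_xx[-1] = x[1]*x[0] + x[2]*x[1] = 3
  r_xx[0] = x[0]*x[0] + x[1]*x[1] + x[2]*x[2] = 6
  r_xx[1] = x[0]*x[1] + x[1]*x[2] = 3
  r_xx[2] = x[0]*x[2] = 2
r_xx = [2, 3, 6, 3, 2]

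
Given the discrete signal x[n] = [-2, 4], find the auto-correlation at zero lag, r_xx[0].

The auto-correlation at zero lag r_xx[0] equals the signal energy.
r_xx[0] = sum of x[n]^2 = (-2)^2 + 4^2
= 4 + 16 = 20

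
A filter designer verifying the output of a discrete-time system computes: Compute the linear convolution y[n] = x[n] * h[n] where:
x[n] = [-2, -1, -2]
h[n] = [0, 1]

y[n] = sum_k x[k]*h[n-k]. Output length = len(x) + len(h) - 1 = 3 + 2 - 1 = 4.
y[0] = -2*0 = 0
y[1] = -1*0 + -2*1 = -2
y[2] = -2*0 + -1*1 = -1
y[3] = -2*1 = -2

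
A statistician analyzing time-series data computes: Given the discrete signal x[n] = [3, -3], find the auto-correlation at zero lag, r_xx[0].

The auto-correlation at zero lag r_xx[0] equals the signal energy.
r_xx[0] = sum of x[n]^2 = 3^2 + (-3)^2
= 9 + 9 = 18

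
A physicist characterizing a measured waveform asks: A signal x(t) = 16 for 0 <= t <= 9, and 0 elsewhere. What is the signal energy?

Energy = integral of |x(t)|^2 dt over the signal duration
= 16^2 * 9 = 256 * 9 = 2304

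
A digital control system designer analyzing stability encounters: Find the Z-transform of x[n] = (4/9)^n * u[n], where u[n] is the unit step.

The Z-transform of a^n * u[n] is z/(z-a) for |z| > |a|.
Here a = 4/9, so X(z) = z/(z - (4/9)) = 9z/(9z - 4)
ROC: |z| > 4/9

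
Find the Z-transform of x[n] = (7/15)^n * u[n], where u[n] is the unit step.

The Z-transform of a^n * u[n] is z/(z-a) for |z| > |a|.
Here a = 7/15, so X(z) = z/(z - (7/15)) = 15z/(15z - 7)
ROC: |z| > 7/15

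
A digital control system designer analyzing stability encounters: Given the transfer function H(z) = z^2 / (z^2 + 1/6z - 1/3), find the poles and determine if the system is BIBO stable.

Poles are roots of the denominator: z^2 + 1/6z - 1/3 = 0.
Quadratic formula: z = [-(1/6) +/- sqrt((1/6)^2 - 4*(-1/3))] / 2
Discriminant = 1/36 + 4/3 = 49/36; sqrt = 7/6.
z = (-1/6 +/- 7/6) / 2 => z = 1/2 or z = -2/3.
|p1| = 1/2, |p2| = 2/3.
For BIBO stability, all poles must lie inside the unit circle (|p| < 1).
System is STABLE since both |p| < 1.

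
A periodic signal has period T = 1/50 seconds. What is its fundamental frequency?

The fundamental frequency is the reciprocal of the period.
f = 1/T = 1/(1/50) = 50 Hz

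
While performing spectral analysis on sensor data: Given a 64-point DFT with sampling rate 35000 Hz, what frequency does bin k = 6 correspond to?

The frequency of DFT bin k is: f_k = k * f_s / N
f_6 = 6 * 35000 / 64 = 13125/4 Hz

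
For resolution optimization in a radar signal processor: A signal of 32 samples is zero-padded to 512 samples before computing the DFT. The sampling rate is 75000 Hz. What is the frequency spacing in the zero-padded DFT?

Original DFT: N = 32, resolution = f_s/N = 75000/32 = 9375/4 Hz
Zero-padded DFT: N = 512, resolution = f_s/N = 75000/512 = 9375/64 Hz
Zero-padding interpolates the spectrum (finer frequency grid)
but does NOT improve the true spectral resolution (ability to resolve close frequencies).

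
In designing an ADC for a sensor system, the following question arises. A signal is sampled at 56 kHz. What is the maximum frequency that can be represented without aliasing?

The maximum frequency that can be represented without aliasing
is the Nyquist frequency: f_max = f_s / 2 = 56 kHz / 2 = 28 kHz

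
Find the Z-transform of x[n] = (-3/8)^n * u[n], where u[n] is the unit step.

The Z-transform of a^n * u[n] is z/(z-a) for |z| > |a|.
Here a = -3/8, so X(z) = z/(z - (-3/8)) = 8z/(8z + 3)
ROC: |z| > 3/8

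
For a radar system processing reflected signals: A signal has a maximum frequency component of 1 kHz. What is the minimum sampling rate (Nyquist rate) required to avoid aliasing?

By the Nyquist-Shannon sampling theorem,
the minimum sampling rate (Nyquist rate) must be at least 2 * f_max.
Nyquist rate = 2 * 1 kHz = 2 kHz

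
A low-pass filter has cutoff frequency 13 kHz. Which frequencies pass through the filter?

A low-pass filter passes all frequencies below the cutoff frequency 13 kHz and attenuates higher frequencies.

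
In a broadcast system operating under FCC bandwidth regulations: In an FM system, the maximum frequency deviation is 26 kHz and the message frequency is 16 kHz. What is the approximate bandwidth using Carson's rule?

Carson's rule: BW = 2*(delta_f + f_m)
= 2*(26 + 16) kHz = 84 kHz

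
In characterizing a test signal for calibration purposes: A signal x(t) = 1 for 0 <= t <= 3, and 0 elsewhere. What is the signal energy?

Energy = integral of |x(t)|^2 dt over the signal duration
= 1^2 * 3 = 1 * 3 = 3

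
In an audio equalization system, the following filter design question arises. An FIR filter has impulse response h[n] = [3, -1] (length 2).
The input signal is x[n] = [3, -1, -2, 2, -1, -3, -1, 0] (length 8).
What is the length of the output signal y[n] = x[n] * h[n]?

For linear convolution, the output length is:
len(y) = len(x) + len(h) - 1 = 8 + 2 - 1 = 9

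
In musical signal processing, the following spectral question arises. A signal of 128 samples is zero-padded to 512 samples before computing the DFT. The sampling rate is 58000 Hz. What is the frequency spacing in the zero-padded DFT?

Original DFT: N = 128, resolution = f_s/N = 58000/128 = 3625/8 Hz
Zero-padded DFT: N = 512, resolution = f_s/N = 58000/512 = 3625/32 Hz
Zero-padding interpolates the spectrum (finer frequency grid)
but does NOT improve the true spectral resolution (ability to resolve close frequencies).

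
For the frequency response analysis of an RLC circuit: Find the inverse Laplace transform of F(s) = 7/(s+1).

Standard pair: k/(s+a) <-> k*e^(-at)*u(t)
With k=7, a=1: f(t) = 7*e^(-t)*u(t)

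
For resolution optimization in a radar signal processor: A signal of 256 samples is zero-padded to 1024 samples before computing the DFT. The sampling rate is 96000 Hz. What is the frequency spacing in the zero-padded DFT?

Original DFT: N = 256, resolution = f_s/N = 96000/256 = 375 Hz
Zero-padded DFT: N = 1024, resolution = f_s/N = 96000/1024 = 375/4 Hz
Zero-padding interpolates the spectrum (finer frequency grid)
but does NOT improve the true spectral resolution (ability to resolve close frequencies).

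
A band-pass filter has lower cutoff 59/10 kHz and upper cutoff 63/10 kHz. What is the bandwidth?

Bandwidth = f_high - f_low
= 63/10 kHz - 59/10 kHz = 2/5 kHz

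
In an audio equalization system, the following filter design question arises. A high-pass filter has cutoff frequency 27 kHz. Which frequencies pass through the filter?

A high-pass filter passes all frequencies above the cutoff frequency 27 kHz and attenuates lower frequencies.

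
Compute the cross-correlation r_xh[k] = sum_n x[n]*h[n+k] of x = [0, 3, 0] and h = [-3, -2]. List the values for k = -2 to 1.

Both sequences indexed from 0 and zero outside their support.
Lags with overlap: k = -2 to 1.
  r_xh[-2] = x[2]*h[0] = 0
  r_xh[-1] = x[1]*h[0] + x[2]*h[1] = -9
  r_xh[0] = x[0]*h[0] + x[1]*h[1] = -6
  r_xh[1] = x[0]*h[1] = 0
r_xh = [0, -9, -6, 0] (for k = -2, ..., 1)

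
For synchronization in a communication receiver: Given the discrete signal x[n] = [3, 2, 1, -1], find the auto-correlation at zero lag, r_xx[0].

The auto-correlation at zero lag r_xx[0] equals the signal energy.
r_xx[0] = sum of x[n]^2 = 3^2 + 2^2 + 1^2 + (-1)^2
= 9 + 4 + 1 + 1 = 15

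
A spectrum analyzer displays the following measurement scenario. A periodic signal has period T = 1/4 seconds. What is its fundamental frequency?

The fundamental frequency is the reciprocal of the period.
f = 1/T = 1/(1/4) = 4 Hz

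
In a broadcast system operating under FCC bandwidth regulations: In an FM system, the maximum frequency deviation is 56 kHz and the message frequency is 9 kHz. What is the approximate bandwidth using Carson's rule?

Carson's rule: BW = 2*(delta_f + f_m)
= 2*(56 + 9) kHz = 130 kHz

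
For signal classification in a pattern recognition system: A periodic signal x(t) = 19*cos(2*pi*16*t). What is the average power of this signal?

Average power of A*cos(wt) is A^2/2.
P = 19^2 / 2 = 361/2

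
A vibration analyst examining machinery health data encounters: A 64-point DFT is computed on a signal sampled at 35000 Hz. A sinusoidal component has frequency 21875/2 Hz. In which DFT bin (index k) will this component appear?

DFT frequency resolution = f_s/N = 35000/64 = 4375/8 Hz
Bin index k = f_signal / resolution = 21875/2 / 4375/8 = 20
The signal frequency 21875/2 Hz falls in DFT bin k = 20.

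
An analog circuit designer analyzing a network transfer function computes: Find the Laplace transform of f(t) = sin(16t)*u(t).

Standard pair: sin(wt)*u(t) <-> w/(s^2+w^2)
With w = 16: L{sin(16t)*u(t)} = 16/(s^2+256)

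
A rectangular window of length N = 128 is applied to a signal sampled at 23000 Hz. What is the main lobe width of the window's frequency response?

For a rectangular window of length N,
the main lobe width in frequency is 2*f_s/N.
= 2*23000/128 = 2875/8 Hz
This determines the minimum frequency separation for resolving two sinusoids.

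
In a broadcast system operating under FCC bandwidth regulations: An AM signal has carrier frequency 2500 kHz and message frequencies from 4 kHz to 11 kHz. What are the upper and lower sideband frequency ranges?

Upper sideband (USB) = fc + [fm_low, fm_high] = 2500 + [4, 11] = [2504, 2511] kHz
Lower sideband (LSB) = fc - [fm_high, fm_low] = 2500 - [11, 4] = [2489, 2496] kHz
Total occupied spectrum: 2489 kHz to 2511 kHz (plus carrier at 2500 kHz)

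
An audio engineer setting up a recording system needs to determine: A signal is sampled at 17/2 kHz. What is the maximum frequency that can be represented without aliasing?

The maximum frequency that can be represented without aliasing
is the Nyquist frequency: f_max = f_s / 2 = 17/2 kHz / 2 = 17/4 kHz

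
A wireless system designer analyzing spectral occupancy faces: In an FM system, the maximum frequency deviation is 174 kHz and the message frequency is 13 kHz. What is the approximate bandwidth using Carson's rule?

Carson's rule: BW = 2*(delta_f + f_m)
= 2*(174 + 13) kHz = 374 kHz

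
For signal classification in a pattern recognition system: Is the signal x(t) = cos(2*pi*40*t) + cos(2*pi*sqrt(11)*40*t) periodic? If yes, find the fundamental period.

f1 = 40 Hz, f2 = 40*sqrt(11) Hz
Ratio f2/f1 = sqrt(11), which is irrational.
Since the frequency ratio is irrational, no common period exists.
The signal is not periodic.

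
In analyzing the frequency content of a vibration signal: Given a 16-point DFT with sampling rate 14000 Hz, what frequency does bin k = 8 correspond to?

The frequency of DFT bin k is: f_k = k * f_s / N
f_8 = 8 * 14000 / 16 = 7000 Hz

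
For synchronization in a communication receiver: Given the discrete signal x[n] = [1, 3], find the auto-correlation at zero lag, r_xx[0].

The auto-correlation at zero lag r_xx[0] equals the signal energy.
r_xx[0] = sum of x[n]^2 = 1^2 + 3^2
= 1 + 9 = 10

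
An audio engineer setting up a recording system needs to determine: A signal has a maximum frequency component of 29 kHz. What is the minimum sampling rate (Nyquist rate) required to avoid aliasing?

By the Nyquist-Shannon sampling theorem,
the minimum sampling rate (Nyquist rate) must be at least 2 * f_max.
Nyquist rate = 2 * 29 kHz = 58 kHz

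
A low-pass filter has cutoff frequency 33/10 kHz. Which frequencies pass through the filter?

A low-pass filter passes all frequencies below the cutoff frequency 33/10 kHz and attenuates higher frequencies.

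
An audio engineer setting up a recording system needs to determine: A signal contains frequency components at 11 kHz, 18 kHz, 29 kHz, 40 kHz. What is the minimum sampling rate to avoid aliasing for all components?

The highest frequency component is f_max = 40 kHz.
Nyquist rate = 2 * f_max = 2 * 40 kHz = 80 kHz.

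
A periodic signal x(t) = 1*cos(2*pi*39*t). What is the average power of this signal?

Average power of A*cos(wt) is A^2/2.
P = 1^2 / 2 = 1/2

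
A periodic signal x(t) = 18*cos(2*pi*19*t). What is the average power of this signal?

Average power of A*cos(wt) is A^2/2.
P = 18^2 / 2 = 324/2 = 162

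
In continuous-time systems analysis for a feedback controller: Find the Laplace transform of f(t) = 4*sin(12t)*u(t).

Standard pair: sin(wt)*u(t) <-> w/(s^2+w^2)
With w = 12: L{4*sin(12t)*u(t)} = 48/(s^2+144)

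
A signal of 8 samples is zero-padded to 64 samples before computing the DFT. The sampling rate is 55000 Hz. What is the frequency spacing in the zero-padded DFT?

Original DFT: N = 8, resolution = f_s/N = 55000/8 = 6875 Hz
Zero-padded DFT: N = 64, resolution = f_s/N = 55000/64 = 6875/8 Hz
Zero-padding interpolates the spectrum (finer frequency grid)
but does NOT improve the true spectral resolution (ability to resolve close frequencies).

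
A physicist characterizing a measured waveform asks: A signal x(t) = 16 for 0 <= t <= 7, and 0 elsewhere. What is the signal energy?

Energy = integral of |x(t)|^2 dt over the signal duration
= 16^2 * 7 = 256 * 7 = 1792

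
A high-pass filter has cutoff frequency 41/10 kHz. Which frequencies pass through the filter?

A high-pass filter passes all frequencies above the cutoff frequency 41/10 kHz and attenuates lower frequencies.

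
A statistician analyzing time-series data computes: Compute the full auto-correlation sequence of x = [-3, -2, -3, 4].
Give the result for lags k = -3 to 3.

r_xx[k] = sum_m x[m]*x[m+k], indexed from 0, for k = -3 to 3:
  r_xx[-3] = x[3]*x[0] = -12
  r_xx[-2] = x[2]*x[0] + x[3]*x[1] = 1
  r_xx[-1] = x[1]*x[0] + x[2]*x[1] + x[3]*x[2] = 0
  r_xx[0] = x[0]*x[0] + x[1]*x[1] + x[2]*x[2] + x[3]*x[3] = 38
  r_xx[1] = x[0]*x[1] + x[1]*x[2] + x[2]*x[3] = 0
  r_xx[2] = x[0]*x[2] + x[1]*x[3] = 1
  r_xx[3] = x[0]*x[3] = -12
r_xx = [-12, 1, 0, 38, 0, 1, -12]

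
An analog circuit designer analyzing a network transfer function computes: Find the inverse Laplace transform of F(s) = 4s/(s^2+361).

Standard pair: s/(s^2+w^2) <-> cos(wt)*u(t)
With k=4, w=19: f(t) = 4*cos(19t)*u(t)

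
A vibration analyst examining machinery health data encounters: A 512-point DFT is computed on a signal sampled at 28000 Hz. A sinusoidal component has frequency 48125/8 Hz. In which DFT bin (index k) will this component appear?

DFT frequency resolution = f_s/N = 28000/512 = 875/16 Hz
Bin index k = f_signal / resolution = 48125/8 / 875/16 = 110
The signal frequency 48125/8 Hz falls in DFT bin k = 110.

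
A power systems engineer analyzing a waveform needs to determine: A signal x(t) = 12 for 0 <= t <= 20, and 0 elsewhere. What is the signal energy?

Energy = integral of |x(t)|^2 dt over the signal duration
= 12^2 * 20 = 144 * 20 = 2880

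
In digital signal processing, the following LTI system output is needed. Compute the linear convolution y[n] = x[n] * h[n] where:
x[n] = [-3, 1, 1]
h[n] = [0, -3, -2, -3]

y[n] = sum_k x[k]*h[n-k]. Output length = len(x) + len(h) - 1 = 3 + 4 - 1 = 6.
y[0] = -3*0 = 0
y[1] = 1*0 + -3*-3 = 9
y[2] = 1*0 + 1*-3 + -3*-2 = 3
y[3] = 1*-3 + 1*-2 + -3*-3 = 4
y[4] = 1*-2 + 1*-3 = -5
y[5] = 1*-3 = -3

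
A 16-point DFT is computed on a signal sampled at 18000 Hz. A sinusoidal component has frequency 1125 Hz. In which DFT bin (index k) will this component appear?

DFT frequency resolution = f_s/N = 18000/16 = 1125 Hz
Bin index k = f_signal / resolution = 1125 / 1125 = 1
The signal frequency 1125 Hz falls in DFT bin k = 1.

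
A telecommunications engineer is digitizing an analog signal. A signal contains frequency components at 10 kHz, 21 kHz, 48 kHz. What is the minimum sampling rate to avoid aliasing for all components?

The highest frequency component is f_max = 48 kHz.
Nyquist rate = 2 * f_max = 2 * 48 kHz = 96 kHz.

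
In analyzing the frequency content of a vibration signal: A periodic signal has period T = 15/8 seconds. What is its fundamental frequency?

The fundamental frequency is the reciprocal of the period.
f = 1/T = 1/(15/8) = 8/15 Hz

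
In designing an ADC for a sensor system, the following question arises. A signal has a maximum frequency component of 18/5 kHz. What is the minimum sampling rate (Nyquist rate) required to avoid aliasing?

By the Nyquist-Shannon sampling theorem,
the minimum sampling rate (Nyquist rate) must be at least 2 * f_max.
Nyquist rate = 2 * 18/5 kHz = 36/5 kHz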